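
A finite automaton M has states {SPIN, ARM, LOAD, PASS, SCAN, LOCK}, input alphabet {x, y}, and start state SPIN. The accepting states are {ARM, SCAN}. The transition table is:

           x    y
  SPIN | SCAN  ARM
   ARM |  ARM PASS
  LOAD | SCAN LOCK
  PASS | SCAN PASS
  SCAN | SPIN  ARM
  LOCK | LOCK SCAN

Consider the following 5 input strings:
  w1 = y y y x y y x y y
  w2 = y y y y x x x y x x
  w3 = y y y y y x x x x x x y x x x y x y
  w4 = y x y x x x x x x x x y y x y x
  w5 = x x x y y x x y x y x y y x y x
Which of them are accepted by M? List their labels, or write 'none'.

w1: Trace: SPIN -y-> ARM -y-> PASS -y-> PASS -x-> SCAN -y-> ARM -y-> PASS -x-> SCAN -y-> ARM -y-> PASS  → end PASS, rejected
w2: Trace: SPIN -y-> ARM -y-> PASS -y-> PASS -y-> PASS -x-> SCAN -x-> SPIN -x-> SCAN -y-> ARM -x-> ARM -x-> ARM  → end ARM, accepted
w3: Trace: SPIN -y-> ARM -y-> PASS -y-> PASS -y-> PASS -y-> PASS -x-> SCAN -x-> SPIN -x-> SCAN -x-> SPIN -x-> SCAN -x-> SPIN -y-> ARM -x-> ARM -x-> ARM -x-> ARM -y-> PASS -x-> SCAN -y-> ARM  → end ARM, accepted
w4: Trace: SPIN -y-> ARM -x-> ARM -y-> PASS -x-> SCAN -x-> SPIN -x-> SCAN -x-> SPIN -x-> SCAN -x-> SPIN -x-> SCAN -x-> SPIN -y-> ARM -y-> PASS -x-> SCAN -y-> ARM -x-> ARM  → end ARM, accepted
w5: Trace: SPIN -x-> SCAN -x-> SPIN -x-> SCAN -y-> ARM -y-> PASS -x-> SCAN -x-> SPIN -y-> ARM -x-> ARM -y-> PASS -x-> SCAN -y-> ARM -y-> PASS -x-> SCAN -y-> ARM -x-> ARM  → end ARM, accepted

w2, w3, w4, w5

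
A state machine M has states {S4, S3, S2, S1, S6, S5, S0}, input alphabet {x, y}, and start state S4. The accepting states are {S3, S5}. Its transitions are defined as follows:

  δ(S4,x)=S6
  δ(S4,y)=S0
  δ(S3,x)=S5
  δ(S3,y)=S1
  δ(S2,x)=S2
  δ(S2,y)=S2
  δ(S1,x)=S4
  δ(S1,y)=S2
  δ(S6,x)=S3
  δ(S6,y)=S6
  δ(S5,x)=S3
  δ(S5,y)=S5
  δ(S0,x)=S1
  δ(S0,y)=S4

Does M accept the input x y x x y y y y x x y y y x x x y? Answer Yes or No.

No

start at S4
read 'x': S4 → S6
read 'y': S6 → S6
read 'x': S6 → S3
read 'x': S3 → S5
read 'y': S5 → S5
read 'y': S5 → S5
read 'y': S5 → S5
read 'y': S5 → S5
read 'x': S5 → S3
read 'x': S3 → S5
read 'y': S5 → S5
read 'y': S5 → S5
read 'y': S5 → S5
read 'x': S5 → S3
read 'x': S3 → S5
read 'x': S5 → S3
read 'y': S3 → S1
End state S1 is not accepting.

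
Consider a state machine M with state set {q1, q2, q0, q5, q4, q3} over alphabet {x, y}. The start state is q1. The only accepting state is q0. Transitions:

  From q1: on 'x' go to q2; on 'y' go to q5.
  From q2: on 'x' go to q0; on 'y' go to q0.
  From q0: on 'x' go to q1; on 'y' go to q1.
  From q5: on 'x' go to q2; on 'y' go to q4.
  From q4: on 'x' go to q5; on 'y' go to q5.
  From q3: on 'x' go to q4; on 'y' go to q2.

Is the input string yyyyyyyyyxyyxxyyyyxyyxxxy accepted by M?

Trace: q1 -y-> q5 -y-> q4 -y-> q5 -y-> q4 -y-> q5 -y-> q4 -y-> q5 -y-> q4 -y-> q5 -x-> q2 -y-> q0 -y-> q1 -x-> q2 -x-> q0 -y-> q1 -y-> q5 -y-> q4 -y-> q5 -x-> q2 -y-> q0 -y-> q1 -x-> q2 -x-> q0 -x-> q1 -y-> q5
End state q5 is not accepting.

No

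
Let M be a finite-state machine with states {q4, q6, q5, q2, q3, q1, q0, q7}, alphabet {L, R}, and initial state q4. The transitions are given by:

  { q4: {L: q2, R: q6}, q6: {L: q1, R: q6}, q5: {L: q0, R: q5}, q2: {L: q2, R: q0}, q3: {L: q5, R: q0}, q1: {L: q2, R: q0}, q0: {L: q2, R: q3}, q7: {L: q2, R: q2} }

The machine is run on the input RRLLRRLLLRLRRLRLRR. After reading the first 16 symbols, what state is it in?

start at q4
read 'R': q4 → q6
read 'R': q6 → q6
read 'L': q6 → q1
read 'L': q1 → q2
read 'R': q2 → q0
read 'R': q0 → q3
read 'L': q3 → q5
read 'L': q5 → q0
read 'L': q0 → q2
read 'R': q2 → q0
read 'L': q0 → q2
read 'R': q2 → q0
read 'R': q0 → q3
read 'L': q3 → q5
read 'R': q5 → q5
read 'L': q5 → q0
After 16 symbols: q0.

q0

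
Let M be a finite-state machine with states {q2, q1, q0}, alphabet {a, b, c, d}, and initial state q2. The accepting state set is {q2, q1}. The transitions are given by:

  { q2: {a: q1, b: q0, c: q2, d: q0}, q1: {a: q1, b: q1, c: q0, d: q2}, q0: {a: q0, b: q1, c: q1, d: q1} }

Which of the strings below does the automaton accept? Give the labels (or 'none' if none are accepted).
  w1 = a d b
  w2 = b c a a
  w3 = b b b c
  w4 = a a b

w2, w4

w1: q2 → q1 → q2 → q0  → end q0, rejected
w2: q2 → q0 → q1 → q1 → q1  → end q1, accepted
w3: q2 → q0 → q1 → q1 → q0  → end q0, rejected
w4: q2 → q1 → q1 → q1  → end q1, accepted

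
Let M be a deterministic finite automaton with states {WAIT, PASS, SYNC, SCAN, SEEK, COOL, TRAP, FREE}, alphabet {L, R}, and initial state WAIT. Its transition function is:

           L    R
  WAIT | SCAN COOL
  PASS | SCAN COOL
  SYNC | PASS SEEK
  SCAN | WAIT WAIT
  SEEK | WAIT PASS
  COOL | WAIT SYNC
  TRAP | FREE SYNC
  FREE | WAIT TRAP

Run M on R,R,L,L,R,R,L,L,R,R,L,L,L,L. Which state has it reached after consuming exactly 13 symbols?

Trace: WAIT -R-> COOL -R-> SYNC -L-> PASS -L-> SCAN -R-> WAIT -R-> COOL -L-> WAIT -L-> SCAN -R-> WAIT -R-> COOL -L-> WAIT -L-> SCAN -L-> WAIT
After 13 symbols: WAIT.

WAIT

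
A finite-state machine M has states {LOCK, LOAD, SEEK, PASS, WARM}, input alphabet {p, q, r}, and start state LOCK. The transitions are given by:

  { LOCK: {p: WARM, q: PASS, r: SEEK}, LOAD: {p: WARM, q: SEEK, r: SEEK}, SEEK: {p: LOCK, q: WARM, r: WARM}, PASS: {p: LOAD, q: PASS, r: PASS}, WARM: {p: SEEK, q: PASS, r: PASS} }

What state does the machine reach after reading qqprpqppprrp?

LOAD

Trace: LOCK -q-> PASS -q-> PASS -p-> LOAD -r-> SEEK -p-> LOCK -q-> PASS -p-> LOAD -p-> WARM -p-> SEEK -r-> WARM -r-> PASS -p-> LOAD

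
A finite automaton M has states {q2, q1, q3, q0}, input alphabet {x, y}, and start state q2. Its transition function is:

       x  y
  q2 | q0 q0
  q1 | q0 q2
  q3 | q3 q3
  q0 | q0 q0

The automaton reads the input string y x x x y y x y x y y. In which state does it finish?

start at q2
read 'y': q2 → q0
read 'x': q0 → q0
read 'x': q0 → q0
read 'x': q0 → q0
read 'y': q0 → q0
read 'y': q0 → q0
read 'x': q0 → q0
read 'y': q0 → q0
read 'x': q0 → q0
read 'y': q0 → q0
read 'y': q0 → q0

q0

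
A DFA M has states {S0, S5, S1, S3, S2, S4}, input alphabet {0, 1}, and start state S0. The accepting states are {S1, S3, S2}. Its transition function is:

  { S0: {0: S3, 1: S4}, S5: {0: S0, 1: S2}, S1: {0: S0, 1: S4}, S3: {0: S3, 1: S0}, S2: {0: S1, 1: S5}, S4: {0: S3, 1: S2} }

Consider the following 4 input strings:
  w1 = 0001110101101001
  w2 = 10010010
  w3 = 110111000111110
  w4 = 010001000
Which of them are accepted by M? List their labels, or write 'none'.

w1: S0 → S3 → S3 → S3 → S0 → S4 → S2 → S1 → S4 → S3 → S0 → S4 → S3 → S0 → S3 → S3 → S0  → end S0, rejected
w2: S0 → S4 → S3 → S3 → S0 → S3 → S3 → S0 → S3  → end S3, accepted
w3: S0 → S4 → S2 → S1 → S4 → S2 → S5 → S0 → S3 → S3 → S0 → S4 → S2 → S5 → S2 → S1  → end S1, accepted
w4: S0 → S3 → S0 → S3 → S3 → S3 → S0 → S3 → S3 → S3  → end S3, accepted

w2, w3, w4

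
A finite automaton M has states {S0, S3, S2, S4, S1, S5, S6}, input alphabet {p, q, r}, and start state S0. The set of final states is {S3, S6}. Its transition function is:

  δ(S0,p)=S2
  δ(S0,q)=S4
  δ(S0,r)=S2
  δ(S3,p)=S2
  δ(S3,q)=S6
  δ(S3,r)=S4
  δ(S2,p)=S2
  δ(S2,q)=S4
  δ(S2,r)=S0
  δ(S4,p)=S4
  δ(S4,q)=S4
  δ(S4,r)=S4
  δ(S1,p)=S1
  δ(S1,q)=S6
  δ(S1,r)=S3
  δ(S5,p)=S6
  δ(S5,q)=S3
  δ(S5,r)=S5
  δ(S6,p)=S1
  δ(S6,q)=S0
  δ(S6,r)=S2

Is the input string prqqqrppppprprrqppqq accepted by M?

S0 → S2 → S0 → S4 → S4 → S4 → S4 → S4 → S4 → S4 → S4 → S4 → S4 → S4 → S4 → S4 → S4 → S4 → S4 → S4 → S4
End state S4 is not accepting.

No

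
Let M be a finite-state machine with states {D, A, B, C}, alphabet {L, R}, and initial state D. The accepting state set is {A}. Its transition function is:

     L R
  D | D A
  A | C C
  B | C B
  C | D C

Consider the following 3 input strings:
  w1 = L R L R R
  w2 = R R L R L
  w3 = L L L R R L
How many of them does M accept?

w1:
  start at D
  read 'L': D → D
  read 'R': D → A
  read 'L': A → C
  read 'R': C → C
  read 'R': C → C
  end C, rejected
w2:
  start at D
  read 'R': D → A
  read 'R': A → C
  read 'L': C → D
  read 'R': D → A
  read 'L': A → C
  end C, rejected
w3:
  start at D
  read 'L': D → D
  read 'L': D → D
  read 'L': D → D
  read 'R': D → A
  read 'R': A → C
  read 'L': C → D
  end D, rejected

0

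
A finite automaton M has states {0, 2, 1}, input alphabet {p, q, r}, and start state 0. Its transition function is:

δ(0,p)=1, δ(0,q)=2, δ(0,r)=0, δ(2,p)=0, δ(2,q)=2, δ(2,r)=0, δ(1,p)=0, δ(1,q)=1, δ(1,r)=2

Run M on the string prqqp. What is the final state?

Trace: 0 -p-> 1 -r-> 2 -q-> 2 -q-> 2 -p-> 0

0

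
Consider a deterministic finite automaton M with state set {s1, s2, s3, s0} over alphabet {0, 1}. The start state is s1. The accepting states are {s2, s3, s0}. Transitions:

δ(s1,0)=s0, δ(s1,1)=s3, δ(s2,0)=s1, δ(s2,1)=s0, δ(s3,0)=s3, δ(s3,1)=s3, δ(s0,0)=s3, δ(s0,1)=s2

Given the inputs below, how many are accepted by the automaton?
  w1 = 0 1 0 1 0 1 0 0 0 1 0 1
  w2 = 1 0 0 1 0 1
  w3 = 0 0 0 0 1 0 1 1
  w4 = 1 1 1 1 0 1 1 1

4

w1: s1 → s0 → s2 → s1 → s3 → s3 → s3 → s3 → s3 → s3 → s3 → s3 → s3  → end s3, accepted
w2: s1 → s3 → s3 → s3 → s3 → s3 → s3  → end s3, accepted
w3: s1 → s0 → s3 → s3 → s3 → s3 → s3 → s3 → s3  → end s3, accepted
w4: s1 → s3 → s3 → s3 → s3 → s3 → s3 → s3 → s3  → end s3, accepted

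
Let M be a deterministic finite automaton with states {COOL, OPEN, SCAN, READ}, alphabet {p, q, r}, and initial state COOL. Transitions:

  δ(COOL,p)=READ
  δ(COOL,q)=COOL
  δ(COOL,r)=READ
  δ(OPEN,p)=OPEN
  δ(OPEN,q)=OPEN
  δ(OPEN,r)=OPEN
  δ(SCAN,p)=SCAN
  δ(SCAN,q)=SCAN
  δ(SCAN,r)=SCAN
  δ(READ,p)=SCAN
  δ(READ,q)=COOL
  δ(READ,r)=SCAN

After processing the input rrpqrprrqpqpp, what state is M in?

SCAN

start at COOL
read 'r': COOL → READ
read 'r': READ → SCAN
read 'p': SCAN → SCAN
read 'q': SCAN → SCAN
read 'r': SCAN → SCAN
read 'p': SCAN → SCAN
read 'r': SCAN → SCAN
read 'r': SCAN → SCAN
read 'q': SCAN → SCAN
read 'p': SCAN → SCAN
read 'q': SCAN → SCAN
read 'p': SCAN → SCAN
read 'p': SCAN → SCAN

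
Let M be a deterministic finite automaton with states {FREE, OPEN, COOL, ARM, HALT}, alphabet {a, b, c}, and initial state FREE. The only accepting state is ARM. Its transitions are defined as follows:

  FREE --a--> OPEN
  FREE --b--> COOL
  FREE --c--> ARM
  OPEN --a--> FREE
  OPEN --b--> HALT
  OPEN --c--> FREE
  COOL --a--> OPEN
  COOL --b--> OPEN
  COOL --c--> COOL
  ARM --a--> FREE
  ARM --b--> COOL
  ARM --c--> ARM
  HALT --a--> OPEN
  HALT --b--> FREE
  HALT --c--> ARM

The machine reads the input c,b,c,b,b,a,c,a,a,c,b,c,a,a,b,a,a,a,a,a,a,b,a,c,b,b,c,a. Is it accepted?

FREE → ARM → COOL → COOL → OPEN → HALT → OPEN → FREE → OPEN → FREE → ARM → COOL → COOL → OPEN → FREE → COOL → OPEN → FREE → OPEN → FREE → OPEN → FREE → COOL → OPEN → FREE → COOL → OPEN → FREE → OPEN
End state OPEN is not accepting.

No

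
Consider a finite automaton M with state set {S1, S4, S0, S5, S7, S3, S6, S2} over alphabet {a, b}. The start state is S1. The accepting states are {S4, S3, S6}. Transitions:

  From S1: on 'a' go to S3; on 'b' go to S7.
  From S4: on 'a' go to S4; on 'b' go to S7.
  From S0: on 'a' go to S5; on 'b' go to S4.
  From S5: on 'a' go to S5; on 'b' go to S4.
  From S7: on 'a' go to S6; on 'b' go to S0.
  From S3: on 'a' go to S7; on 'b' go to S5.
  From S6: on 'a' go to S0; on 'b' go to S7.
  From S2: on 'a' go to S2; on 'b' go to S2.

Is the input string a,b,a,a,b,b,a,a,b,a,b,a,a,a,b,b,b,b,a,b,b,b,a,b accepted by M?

No

Trace: S1 -a-> S3 -b-> S5 -a-> S5 -a-> S5 -b-> S4 -b-> S7 -a-> S6 -a-> S0 -b-> S4 -a-> S4 -b-> S7 -a-> S6 -a-> S0 -a-> S5 -b-> S4 -b-> S7 -b-> S0 -b-> S4 -a-> S4 -b-> S7 -b-> S0 -b-> S4 -a-> S4 -b-> S7
End state S7 is not accepting.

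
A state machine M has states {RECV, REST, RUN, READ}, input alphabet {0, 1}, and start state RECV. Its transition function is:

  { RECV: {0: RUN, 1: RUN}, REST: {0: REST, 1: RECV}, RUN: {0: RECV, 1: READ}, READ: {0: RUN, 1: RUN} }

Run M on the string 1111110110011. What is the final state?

Trace: RECV -1-> RUN -1-> READ -1-> RUN -1-> READ -1-> RUN -1-> READ -0-> RUN -1-> READ -1-> RUN -0-> RECV -0-> RUN -1-> READ -1-> RUN

RUN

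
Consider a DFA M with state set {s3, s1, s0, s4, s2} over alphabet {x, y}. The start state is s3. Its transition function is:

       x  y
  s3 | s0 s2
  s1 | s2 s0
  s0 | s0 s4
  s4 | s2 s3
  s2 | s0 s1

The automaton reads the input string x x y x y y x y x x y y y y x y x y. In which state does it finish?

start at s3
read 'x': s3 → s0
read 'x': s0 → s0
read 'y': s0 → s4
read 'x': s4 → s2
read 'y': s2 → s1
read 'y': s1 → s0
read 'x': s0 → s0
read 'y': s0 → s4
read 'x': s4 → s2
read 'x': s2 → s0
read 'y': s0 → s4
read 'y': s4 → s3
read 'y': s3 → s2
read 'y': s2 → s1
read 'x': s1 → s2
read 'y': s2 → s1
read 'x': s1 → s2
read 'y': s2 → s1

s1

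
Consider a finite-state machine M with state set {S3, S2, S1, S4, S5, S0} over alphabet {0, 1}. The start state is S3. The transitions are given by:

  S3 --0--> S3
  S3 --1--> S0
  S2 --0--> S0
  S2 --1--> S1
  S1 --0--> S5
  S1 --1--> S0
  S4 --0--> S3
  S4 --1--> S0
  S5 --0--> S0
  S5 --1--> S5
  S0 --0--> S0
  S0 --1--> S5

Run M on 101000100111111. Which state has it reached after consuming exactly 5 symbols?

S3 → S0 → S0 → S5 → S0 → S0
After 5 symbols: S0.

S0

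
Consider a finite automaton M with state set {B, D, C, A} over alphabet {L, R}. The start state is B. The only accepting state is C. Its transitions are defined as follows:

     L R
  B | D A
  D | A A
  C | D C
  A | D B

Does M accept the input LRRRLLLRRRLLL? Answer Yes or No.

No

Trace: B -L-> D -R-> A -R-> B -R-> A -L-> D -L-> A -L-> D -R-> A -R-> B -R-> A -L-> D -L-> A -L-> D
End state D is not accepting.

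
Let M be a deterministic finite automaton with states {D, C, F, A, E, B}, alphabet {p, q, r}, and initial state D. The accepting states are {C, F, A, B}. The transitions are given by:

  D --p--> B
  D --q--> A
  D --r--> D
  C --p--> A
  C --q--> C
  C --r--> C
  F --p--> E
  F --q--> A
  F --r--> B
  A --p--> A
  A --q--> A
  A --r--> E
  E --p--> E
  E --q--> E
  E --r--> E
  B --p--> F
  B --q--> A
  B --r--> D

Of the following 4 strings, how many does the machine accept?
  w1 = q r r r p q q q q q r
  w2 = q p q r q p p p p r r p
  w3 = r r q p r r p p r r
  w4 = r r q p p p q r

w1: D → A → E → E → E → E → E → E → E → E → E → E  → end E, rejected
w2: D → A → A → A → E → E → E → E → E → E → E → E → E  → end E, rejected
w3: D → D → D → A → A → E → E → E → E → E → E  → end E, rejected
w4: D → D → D → A → A → A → A → A → E  → end E, rejected

0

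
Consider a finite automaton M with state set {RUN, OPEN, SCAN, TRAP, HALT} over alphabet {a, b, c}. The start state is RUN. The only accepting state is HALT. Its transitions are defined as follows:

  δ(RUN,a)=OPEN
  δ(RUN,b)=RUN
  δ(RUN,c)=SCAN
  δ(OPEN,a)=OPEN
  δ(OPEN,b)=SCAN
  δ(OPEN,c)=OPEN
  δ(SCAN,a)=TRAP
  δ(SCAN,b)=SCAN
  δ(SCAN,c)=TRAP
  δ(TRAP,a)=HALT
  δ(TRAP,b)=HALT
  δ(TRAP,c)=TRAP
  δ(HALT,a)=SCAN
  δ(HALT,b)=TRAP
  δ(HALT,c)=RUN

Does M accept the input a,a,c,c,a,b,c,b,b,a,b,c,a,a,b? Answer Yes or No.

No

Trace: RUN -a-> OPEN -a-> OPEN -c-> OPEN -c-> OPEN -a-> OPEN -b-> SCAN -c-> TRAP -b-> HALT -b-> TRAP -a-> HALT -b-> TRAP -c-> TRAP -a-> HALT -a-> SCAN -b-> SCAN
End state SCAN is not accepting.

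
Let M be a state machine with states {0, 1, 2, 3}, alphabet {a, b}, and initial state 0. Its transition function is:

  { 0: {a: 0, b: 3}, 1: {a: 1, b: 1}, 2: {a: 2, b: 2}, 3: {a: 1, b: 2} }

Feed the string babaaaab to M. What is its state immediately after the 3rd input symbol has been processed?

start at 0
read 'b': 0 → 3
read 'a': 3 → 1
read 'b': 1 → 1
After 3 symbols: 1.

1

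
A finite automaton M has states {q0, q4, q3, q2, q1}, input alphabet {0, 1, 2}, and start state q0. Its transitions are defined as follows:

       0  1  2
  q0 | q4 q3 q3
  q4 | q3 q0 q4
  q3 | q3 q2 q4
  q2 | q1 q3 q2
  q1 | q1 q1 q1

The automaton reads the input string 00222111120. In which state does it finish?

q0 → q4 → q3 → q4 → q4 → q4 → q0 → q3 → q2 → q3 → q4 → q3

q3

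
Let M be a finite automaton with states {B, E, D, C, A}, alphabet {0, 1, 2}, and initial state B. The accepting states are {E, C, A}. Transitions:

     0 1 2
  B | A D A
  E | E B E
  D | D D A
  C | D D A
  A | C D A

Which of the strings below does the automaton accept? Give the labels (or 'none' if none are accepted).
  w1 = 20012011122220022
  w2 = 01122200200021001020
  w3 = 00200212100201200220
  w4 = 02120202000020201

w1:
  start at B
  read '2': B → A
  read '0': A → C
  read '0': C → D
  read '1': D → D
  read '2': D → A
  read '0': A → C
  read '1': C → D
  read '1': D → D
  read '1': D → D
  read '2': D → A
  read '2': A → A
  read '2': A → A
  read '2': A → A
  read '0': A → C
  read '0': C → D
  read '2': D → A
  read '2': A → A
  end A, accepted
w2:
  start at B
  read '0': B → A
  read '1': A → D
  read '1': D → D
  read '2': D → A
  read '2': A → A
  read '2': A → A
  read '0': A → C
  read '0': C → D
  read '2': D → A
  read '0': A → C
  read '0': C → D
  read '0': D → D
  read '2': D → A
  read '1': A → D
  read '0': D → D
  read '0': D → D
  read '1': D → D
  read '0': D → D
  read '2': D → A
  read '0': A → C
  end C, accepted
w3:
  start at B
  read '0': B → A
  read '0': A → C
  read '2': C → A
  read '0': A → C
  read '0': C → D
  read '2': D → A
  read '1': A → D
  read '2': D → A
  read '1': A → D
  read '0': D → D
  read '0': D → D
  read '2': D → A
  read '0': A → C
  read '1': C → D
  read '2': D → A
  read '0': A → C
  read '0': C → D
  read '2': D → A
  read '2': A → A
  read '0': A → C
  end C, accepted
w4:
  start at B
  read '0': B → A
  read '2': A → A
  read '1': A → D
  read '2': D → A
  read '0': A → C
  read '2': C → A
  read '0': A → C
  read '2': C → A
  read '0': A → C
  read '0': C → D
  read '0': D → D
  read '0': D → D
  read '2': D → A
  read '0': A → C
  read '2': C → A
  read '0': A → C
  read '1': C → D
  end D, rejected

w1, w2, w3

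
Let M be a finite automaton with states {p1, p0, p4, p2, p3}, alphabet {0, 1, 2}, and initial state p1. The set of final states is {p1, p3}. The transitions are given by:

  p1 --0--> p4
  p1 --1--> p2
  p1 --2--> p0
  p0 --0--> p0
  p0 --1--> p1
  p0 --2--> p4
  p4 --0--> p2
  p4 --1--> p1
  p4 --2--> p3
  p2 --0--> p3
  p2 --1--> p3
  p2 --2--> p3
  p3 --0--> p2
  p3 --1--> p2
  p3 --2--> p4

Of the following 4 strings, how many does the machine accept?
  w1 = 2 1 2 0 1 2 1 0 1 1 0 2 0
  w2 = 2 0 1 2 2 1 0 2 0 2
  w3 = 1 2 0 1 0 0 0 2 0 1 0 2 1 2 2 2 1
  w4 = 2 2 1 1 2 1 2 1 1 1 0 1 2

w1: Trace: p1 -2-> p0 -1-> p1 -2-> p0 -0-> p0 -1-> p1 -2-> p0 -1-> p1 -0-> p4 -1-> p1 -1-> p2 -0-> p3 -2-> p4 -0-> p2  → end p2, rejected
w2: Trace: p1 -2-> p0 -0-> p0 -1-> p1 -2-> p0 -2-> p4 -1-> p1 -0-> p4 -2-> p3 -0-> p2 -2-> p3  → end p3, accepted
w3: Trace: p1 -1-> p2 -2-> p3 -0-> p2 -1-> p3 -0-> p2 -0-> p3 -0-> p2 -2-> p3 -0-> p2 -1-> p3 -0-> p2 -2-> p3 -1-> p2 -2-> p3 -2-> p4 -2-> p3 -1-> p2  → end p2, rejected
w4: Trace: p1 -2-> p0 -2-> p4 -1-> p1 -1-> p2 -2-> p3 -1-> p2 -2-> p3 -1-> p2 -1-> p3 -1-> p2 -0-> p3 -1-> p2 -2-> p3  → end p3, accepted

2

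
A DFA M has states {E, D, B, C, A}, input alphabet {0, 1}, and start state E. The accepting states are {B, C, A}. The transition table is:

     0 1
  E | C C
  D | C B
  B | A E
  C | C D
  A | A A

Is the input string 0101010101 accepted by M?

start at E
read '0': E → C
read '1': C → D
read '0': D → C
read '1': C → D
read '0': D → C
read '1': C → D
read '0': D → C
read '1': C → D
read '0': D → C
read '1': C → D
End state D is not accepting.

No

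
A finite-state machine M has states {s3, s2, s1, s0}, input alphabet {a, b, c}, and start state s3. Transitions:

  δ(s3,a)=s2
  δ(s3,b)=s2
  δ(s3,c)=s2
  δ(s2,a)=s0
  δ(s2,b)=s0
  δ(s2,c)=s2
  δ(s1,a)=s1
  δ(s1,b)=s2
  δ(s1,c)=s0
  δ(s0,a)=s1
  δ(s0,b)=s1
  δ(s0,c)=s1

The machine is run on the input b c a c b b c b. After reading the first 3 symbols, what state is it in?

s0

start at s3
read 'b': s3 → s2
read 'c': s2 → s2
read 'a': s2 → s0
After 3 symbols: s0.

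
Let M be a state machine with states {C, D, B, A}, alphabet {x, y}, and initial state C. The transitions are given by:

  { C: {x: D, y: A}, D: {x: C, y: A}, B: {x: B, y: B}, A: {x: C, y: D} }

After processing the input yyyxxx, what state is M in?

C

Trace: C -y-> A -y-> D -y-> A -x-> C -x-> D -x-> C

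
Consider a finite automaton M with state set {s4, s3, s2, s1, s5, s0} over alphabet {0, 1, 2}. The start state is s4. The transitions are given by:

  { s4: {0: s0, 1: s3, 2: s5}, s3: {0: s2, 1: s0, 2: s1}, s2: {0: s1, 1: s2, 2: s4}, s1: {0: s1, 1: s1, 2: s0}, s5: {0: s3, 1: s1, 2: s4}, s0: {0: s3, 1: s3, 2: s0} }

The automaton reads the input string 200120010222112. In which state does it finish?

Trace: s4 -2-> s5 -0-> s3 -0-> s2 -1-> s2 -2-> s4 -0-> s0 -0-> s3 -1-> s0 -0-> s3 -2-> s1 -2-> s0 -2-> s0 -1-> s3 -1-> s0 -2-> s0

s0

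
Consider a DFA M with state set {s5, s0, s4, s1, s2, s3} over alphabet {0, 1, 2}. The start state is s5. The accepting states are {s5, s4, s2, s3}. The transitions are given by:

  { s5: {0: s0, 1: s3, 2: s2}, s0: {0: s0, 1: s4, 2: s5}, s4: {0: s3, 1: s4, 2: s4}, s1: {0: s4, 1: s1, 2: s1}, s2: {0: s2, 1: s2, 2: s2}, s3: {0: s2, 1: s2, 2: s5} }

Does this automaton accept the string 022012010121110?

Yes

Trace: s5 -0-> s0 -2-> s5 -2-> s2 -0-> s2 -1-> s2 -2-> s2 -0-> s2 -1-> s2 -0-> s2 -1-> s2 -2-> s2 -1-> s2 -1-> s2 -1-> s2 -0-> s2
End state s2 is accepting.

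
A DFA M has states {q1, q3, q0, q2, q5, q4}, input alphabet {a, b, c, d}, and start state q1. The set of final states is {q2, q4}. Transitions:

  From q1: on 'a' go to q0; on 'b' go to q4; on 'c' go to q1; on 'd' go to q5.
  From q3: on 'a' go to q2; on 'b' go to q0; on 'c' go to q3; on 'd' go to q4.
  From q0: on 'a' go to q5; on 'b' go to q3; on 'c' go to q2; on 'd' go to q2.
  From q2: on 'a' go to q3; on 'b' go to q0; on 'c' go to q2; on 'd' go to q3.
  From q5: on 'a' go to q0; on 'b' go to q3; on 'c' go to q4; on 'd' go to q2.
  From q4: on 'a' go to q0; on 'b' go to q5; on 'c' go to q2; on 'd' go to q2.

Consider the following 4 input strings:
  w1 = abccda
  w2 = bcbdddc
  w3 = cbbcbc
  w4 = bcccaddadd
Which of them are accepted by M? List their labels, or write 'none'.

w1:
  start at q1
  read 'a': q1 → q0
  read 'b': q0 → q3
  read 'c': q3 → q3
  read 'c': q3 → q3
  read 'd': q3 → q4
  read 'a': q4 → q0
  end q0, rejected
w2:
  start at q1
  read 'b': q1 → q4
  read 'c': q4 → q2
  read 'b': q2 → q0
  read 'd': q0 → q2
  read 'd': q2 → q3
  read 'd': q3 → q4
  read 'c': q4 → q2
  end q2, accepted
w3:
  start at q1
  read 'c': q1 → q1
  read 'b': q1 → q4
  read 'b': q4 → q5
  read 'c': q5 → q4
  read 'b': q4 → q5
  read 'c': q5 → q4
  end q4, accepted
w4:
  start at q1
  read 'b': q1 → q4
  read 'c': q4 → q2
  read 'c': q2 → q2
  read 'c': q2 → q2
  read 'a': q2 → q3
  read 'd': q3 → q4
  read 'd': q4 → q2
  read 'a': q2 → q3
  read 'd': q3 → q4
  read 'd': q4 → q2
  end q2, accepted

w2, w3, w4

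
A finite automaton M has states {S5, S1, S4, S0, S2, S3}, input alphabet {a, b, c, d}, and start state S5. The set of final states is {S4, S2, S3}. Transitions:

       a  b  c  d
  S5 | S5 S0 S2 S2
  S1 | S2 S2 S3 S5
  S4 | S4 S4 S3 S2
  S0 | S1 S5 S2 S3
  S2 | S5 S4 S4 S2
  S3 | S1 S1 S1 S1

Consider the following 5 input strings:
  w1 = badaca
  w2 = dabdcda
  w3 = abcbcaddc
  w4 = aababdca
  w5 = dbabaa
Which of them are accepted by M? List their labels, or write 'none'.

w3, w4, w5

w1: S5 → S0 → S1 → S5 → S5 → S2 → S5  → end S5, rejected
w2: S5 → S2 → S5 → S0 → S3 → S1 → S5 → S5  → end S5, rejected
w3: S5 → S5 → S0 → S2 → S4 → S3 → S1 → S5 → S2 → S4  → end S4, accepted
w4: S5 → S5 → S5 → S0 → S1 → S2 → S2 → S4 → S4  → end S4, accepted
w5: S5 → S2 → S4 → S4 → S4 → S4 → S4  → end S4, accepted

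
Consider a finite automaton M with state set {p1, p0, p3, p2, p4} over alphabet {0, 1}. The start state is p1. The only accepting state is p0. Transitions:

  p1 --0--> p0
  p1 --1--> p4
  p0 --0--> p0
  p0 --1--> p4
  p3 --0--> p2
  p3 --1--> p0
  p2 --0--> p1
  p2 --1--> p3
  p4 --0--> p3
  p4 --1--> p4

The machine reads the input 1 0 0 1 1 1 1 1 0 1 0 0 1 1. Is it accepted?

No

Trace: p1 -1-> p4 -0-> p3 -0-> p2 -1-> p3 -1-> p0 -1-> p4 -1-> p4 -1-> p4 -0-> p3 -1-> p0 -0-> p0 -0-> p0 -1-> p4 -1-> p4
End state p4 is not accepting.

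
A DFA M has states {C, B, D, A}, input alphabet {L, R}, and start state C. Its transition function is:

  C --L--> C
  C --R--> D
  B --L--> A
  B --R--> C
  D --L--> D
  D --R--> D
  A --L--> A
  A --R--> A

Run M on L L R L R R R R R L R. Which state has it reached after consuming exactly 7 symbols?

start at C
read 'L': C → C
read 'L': C → C
read 'R': C → D
read 'L': D → D
read 'R': D → D
read 'R': D → D
read 'R': D → D
After 7 symbols: D.

D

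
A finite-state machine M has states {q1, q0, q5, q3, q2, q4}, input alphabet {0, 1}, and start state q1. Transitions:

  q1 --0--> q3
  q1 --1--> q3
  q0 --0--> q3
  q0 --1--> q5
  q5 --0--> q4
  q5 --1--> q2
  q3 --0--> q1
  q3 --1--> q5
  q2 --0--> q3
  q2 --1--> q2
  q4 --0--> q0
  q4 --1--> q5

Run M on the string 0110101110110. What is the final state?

q1 → q3 → q5 → q2 → q3 → q5 → q4 → q5 → q2 → q2 → q3 → q5 → q2 → q3

q3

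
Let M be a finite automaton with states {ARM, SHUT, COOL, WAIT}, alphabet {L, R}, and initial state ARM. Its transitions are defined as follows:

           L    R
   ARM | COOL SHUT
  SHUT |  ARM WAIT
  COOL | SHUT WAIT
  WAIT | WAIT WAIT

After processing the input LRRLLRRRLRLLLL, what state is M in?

WAIT

Trace: ARM -L-> COOL -R-> WAIT -R-> WAIT -L-> WAIT -L-> WAIT -R-> WAIT -R-> WAIT -R-> WAIT -L-> WAIT -R-> WAIT -L-> WAIT -L-> WAIT -L-> WAIT -L-> WAIT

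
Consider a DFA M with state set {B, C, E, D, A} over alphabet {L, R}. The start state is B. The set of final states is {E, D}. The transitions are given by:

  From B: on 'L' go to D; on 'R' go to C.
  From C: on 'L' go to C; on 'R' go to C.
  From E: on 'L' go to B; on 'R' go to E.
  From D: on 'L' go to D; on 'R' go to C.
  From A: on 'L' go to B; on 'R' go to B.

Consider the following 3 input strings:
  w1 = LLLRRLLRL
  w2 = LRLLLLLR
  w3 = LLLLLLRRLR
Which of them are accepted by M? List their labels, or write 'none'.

w1:
  start at B
  read 'L': B → D
  read 'L': D → D
  read 'L': D → D
  read 'R': D → C
  read 'R': C → C
  read 'L': C → C
  read 'L': C → C
  read 'R': C → C
  read 'L': C → C
  end C, rejected
w2:
  start at B
  read 'L': B → D
  read 'R': D → C
  read 'L': C → C
  read 'L': C → C
  read 'L': C → C
  read 'L': C → C
  read 'L': C → C
  read 'R': C → C
  end C, rejected
w3:
  start at B
  read 'L': B → D
  read 'L': D → D
  read 'L': D → D
  read 'L': D → D
  read 'L': D → D
  read 'L': D → D
  read 'R': D → C
  read 'R': C → C
  read 'L': C → C
  read 'R': C → C
  end C, rejected

none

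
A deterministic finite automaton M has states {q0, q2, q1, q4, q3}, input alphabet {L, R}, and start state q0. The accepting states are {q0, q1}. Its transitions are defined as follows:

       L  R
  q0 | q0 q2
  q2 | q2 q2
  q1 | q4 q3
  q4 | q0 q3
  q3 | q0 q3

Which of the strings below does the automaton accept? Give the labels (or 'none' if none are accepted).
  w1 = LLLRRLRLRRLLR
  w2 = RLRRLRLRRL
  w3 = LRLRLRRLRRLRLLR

none

w1: Trace: q0 -L-> q0 -L-> q0 -L-> q0 -R-> q2 -R-> q2 -L-> q2 -R-> q2 -L-> q2 -R-> q2 -R-> q2 -L-> q2 -L-> q2 -R-> q2  → end q2, rejected
w2: Trace: q0 -R-> q2 -L-> q2 -R-> q2 -R-> q2 -L-> q2 -R-> q2 -L-> q2 -R-> q2 -R-> q2 -L-> q2  → end q2, rejected
w3: Trace: q0 -L-> q0 -R-> q2 -L-> q2 -R-> q2 -L-> q2 -R-> q2 -R-> q2 -L-> q2 -R-> q2 -R-> q2 -L-> q2 -R-> q2 -L-> q2 -L-> q2 -R-> q2  → end q2, rejected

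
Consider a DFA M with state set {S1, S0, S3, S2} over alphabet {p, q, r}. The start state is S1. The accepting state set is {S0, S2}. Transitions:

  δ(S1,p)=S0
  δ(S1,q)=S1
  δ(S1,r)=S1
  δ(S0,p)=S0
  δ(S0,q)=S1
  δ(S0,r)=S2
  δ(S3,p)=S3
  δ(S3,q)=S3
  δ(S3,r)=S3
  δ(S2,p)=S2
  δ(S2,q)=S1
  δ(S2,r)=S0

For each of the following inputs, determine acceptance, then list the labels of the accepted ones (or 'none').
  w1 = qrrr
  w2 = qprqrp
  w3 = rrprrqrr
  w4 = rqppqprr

w2, w4

w1: Trace: S1 -q-> S1 -r-> S1 -r-> S1 -r-> S1  → end S1, rejected
w2: Trace: S1 -q-> S1 -p-> S0 -r-> S2 -q-> S1 -r-> S1 -p-> S0  → end S0, accepted
w3: Trace: S1 -r-> S1 -r-> S1 -p-> S0 -r-> S2 -r-> S0 -q-> S1 -r-> S1 -r-> S1  → end S1, rejected
w4: Trace: S1 -r-> S1 -q-> S1 -p-> S0 -p-> S0 -q-> S1 -p-> S0 -r-> S2 -r-> S0  → end S0, accepted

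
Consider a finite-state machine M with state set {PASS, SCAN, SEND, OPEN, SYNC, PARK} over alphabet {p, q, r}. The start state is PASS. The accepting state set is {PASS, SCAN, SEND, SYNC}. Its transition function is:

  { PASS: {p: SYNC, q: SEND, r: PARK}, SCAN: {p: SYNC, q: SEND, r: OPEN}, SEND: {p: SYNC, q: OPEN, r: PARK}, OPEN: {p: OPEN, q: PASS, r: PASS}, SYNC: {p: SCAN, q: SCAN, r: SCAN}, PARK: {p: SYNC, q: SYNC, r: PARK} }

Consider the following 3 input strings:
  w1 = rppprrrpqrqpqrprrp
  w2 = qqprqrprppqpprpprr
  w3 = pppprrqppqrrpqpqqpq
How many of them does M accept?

2

w1:
  start at PASS
  read 'r': PASS → PARK
  read 'p': PARK → SYNC
  read 'p': SYNC → SCAN
  read 'p': SCAN → SYNC
  read 'r': SYNC → SCAN
  read 'r': SCAN → OPEN
  read 'r': OPEN → PASS
  read 'p': PASS → SYNC
  read 'q': SYNC → SCAN
  read 'r': SCAN → OPEN
  read 'q': OPEN → PASS
  read 'p': PASS → SYNC
  read 'q': SYNC → SCAN
  read 'r': SCAN → OPEN
  read 'p': OPEN → OPEN
  read 'r': OPEN → PASS
  read 'r': PASS → PARK
  read 'p': PARK → SYNC
  end SYNC, accepted
w2:
  start at PASS
  read 'q': PASS → SEND
  read 'q': SEND → OPEN
  read 'p': OPEN → OPEN
  read 'r': OPEN → PASS
  read 'q': PASS → SEND
  read 'r': SEND → PARK
  read 'p': PARK → SYNC
  read 'r': SYNC → SCAN
  read 'p': SCAN → SYNC
  read 'p': SYNC → SCAN
  read 'q': SCAN → SEND
  read 'p': SEND → SYNC
  read 'p': SYNC → SCAN
  read 'r': SCAN → OPEN
  read 'p': OPEN → OPEN
  read 'p': OPEN → OPEN
  read 'r': OPEN → PASS
  read 'r': PASS → PARK
  end PARK, rejected
w3:
  start at PASS
  read 'p': PASS → SYNC
  read 'p': SYNC → SCAN
  read 'p': SCAN → SYNC
  read 'p': SYNC → SCAN
  read 'r': SCAN → OPEN
  read 'r': OPEN → PASS
  read 'q': PASS → SEND
  read 'p': SEND → SYNC
  read 'p': SYNC → SCAN
  read 'q': SCAN → SEND
  read 'r': SEND → PARK
  read 'r': PARK → PARK
  read 'p': PARK → SYNC
  read 'q': SYNC → SCAN
  read 'p': SCAN → SYNC
  read 'q': SYNC → SCAN
  read 'q': SCAN → SEND
  read 'p': SEND → SYNC
  read 'q': SYNC → SCAN
  end SCAN, accepted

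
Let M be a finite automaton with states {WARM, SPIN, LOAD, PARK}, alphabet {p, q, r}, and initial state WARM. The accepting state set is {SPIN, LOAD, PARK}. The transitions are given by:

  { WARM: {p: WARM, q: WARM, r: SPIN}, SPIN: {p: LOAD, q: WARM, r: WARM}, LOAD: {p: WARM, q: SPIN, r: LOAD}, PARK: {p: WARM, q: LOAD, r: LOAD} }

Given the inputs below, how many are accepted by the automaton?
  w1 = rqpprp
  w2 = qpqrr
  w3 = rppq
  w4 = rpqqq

w1: WARM → SPIN → WARM → WARM → WARM → SPIN → LOAD  → end LOAD, accepted
w2: WARM → WARM → WARM → WARM → SPIN → WARM  → end WARM, rejected
w3: WARM → SPIN → LOAD → WARM → WARM  → end WARM, rejected
w4: WARM → SPIN → LOAD → SPIN → WARM → WARM  → end WARM, rejected

1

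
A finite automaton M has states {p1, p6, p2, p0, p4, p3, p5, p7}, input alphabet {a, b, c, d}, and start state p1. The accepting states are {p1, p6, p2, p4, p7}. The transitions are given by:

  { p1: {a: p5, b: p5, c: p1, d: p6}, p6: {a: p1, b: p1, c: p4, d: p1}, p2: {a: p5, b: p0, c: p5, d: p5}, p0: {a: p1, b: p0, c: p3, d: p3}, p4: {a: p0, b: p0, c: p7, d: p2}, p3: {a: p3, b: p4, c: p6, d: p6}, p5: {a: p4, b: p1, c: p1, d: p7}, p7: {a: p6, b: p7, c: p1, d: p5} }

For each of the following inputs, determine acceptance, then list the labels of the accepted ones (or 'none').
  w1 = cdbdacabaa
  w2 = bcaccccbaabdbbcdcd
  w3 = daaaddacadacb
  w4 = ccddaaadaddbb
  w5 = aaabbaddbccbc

w1, w2, w4, w5

w1: p1 → p1 → p6 → p1 → p6 → p1 → p1 → p5 → p1 → p5 → p4  → end p4, accepted
w2: p1 → p5 → p1 → p5 → p1 → p1 → p1 → p1 → p5 → p4 → p0 → p0 → p3 → p4 → p0 → p3 → p6 → p4 → p2  → end p2, accepted
w3: p1 → p6 → p1 → p5 → p4 → p2 → p5 → p4 → p7 → p6 → p1 → p5 → p1 → p5  → end p5, rejected
w4: p1 → p1 → p1 → p6 → p1 → p5 → p4 → p0 → p3 → p3 → p6 → p1 → p5 → p1  → end p1, accepted
w5: p1 → p5 → p4 → p0 → p0 → p0 → p1 → p6 → p1 → p5 → p1 → p1 → p5 → p1  → end p1, accepted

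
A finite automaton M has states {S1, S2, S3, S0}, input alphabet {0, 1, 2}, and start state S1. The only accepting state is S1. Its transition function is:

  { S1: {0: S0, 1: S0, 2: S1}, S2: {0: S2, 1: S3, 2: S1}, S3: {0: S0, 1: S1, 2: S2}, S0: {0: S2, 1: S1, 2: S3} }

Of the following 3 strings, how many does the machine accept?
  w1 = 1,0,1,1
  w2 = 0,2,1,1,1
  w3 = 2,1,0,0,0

w1:
  start at S1
  read '1': S1 → S0
  read '0': S0 → S2
  read '1': S2 → S3
  read '1': S3 → S1
  end S1, accepted
w2:
  start at S1
  read '0': S1 → S0
  read '2': S0 → S3
  read '1': S3 → S1
  read '1': S1 → S0
  read '1': S0 → S1
  end S1, accepted
w3:
  start at S1
  read '2': S1 → S1
  read '1': S1 → S0
  read '0': S0 → S2
  read '0': S2 → S2
  read '0': S2 → S2
  end S2, rejected

2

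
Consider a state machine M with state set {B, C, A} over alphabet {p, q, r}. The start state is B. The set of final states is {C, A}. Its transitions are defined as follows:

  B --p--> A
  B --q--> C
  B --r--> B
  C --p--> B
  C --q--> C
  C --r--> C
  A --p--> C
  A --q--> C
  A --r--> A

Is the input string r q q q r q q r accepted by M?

B → B → C → C → C → C → C → C → C
End state C is accepting.

Yes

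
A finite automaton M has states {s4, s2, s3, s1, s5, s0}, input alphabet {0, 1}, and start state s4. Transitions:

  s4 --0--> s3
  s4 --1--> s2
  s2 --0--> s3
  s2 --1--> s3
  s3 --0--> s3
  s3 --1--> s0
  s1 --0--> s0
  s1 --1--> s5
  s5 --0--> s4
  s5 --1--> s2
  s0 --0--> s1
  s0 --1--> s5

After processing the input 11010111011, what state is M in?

start at s4
read '1': s4 → s2
read '1': s2 → s3
read '0': s3 → s3
read '1': s3 → s0
read '0': s0 → s1
read '1': s1 → s5
read '1': s5 → s2
read '1': s2 → s3
read '0': s3 → s3
read '1': s3 → s0
read '1': s0 → s5

s5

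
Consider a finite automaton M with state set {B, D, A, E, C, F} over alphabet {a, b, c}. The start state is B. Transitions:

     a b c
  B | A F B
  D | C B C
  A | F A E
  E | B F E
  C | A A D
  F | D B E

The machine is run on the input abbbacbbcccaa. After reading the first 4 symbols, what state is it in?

start at B
read 'a': B → A
read 'b': A → A
read 'b': A → A
read 'b': A → A
After 4 symbols: A.

A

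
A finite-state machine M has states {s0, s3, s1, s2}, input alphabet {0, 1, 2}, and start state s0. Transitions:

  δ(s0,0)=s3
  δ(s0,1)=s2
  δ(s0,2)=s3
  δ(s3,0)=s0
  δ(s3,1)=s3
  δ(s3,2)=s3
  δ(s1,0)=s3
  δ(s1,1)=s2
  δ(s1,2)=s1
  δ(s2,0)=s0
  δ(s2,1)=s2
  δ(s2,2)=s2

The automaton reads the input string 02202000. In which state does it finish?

s0

s0 → s3 → s3 → s3 → s0 → s3 → s0 → s3 → s0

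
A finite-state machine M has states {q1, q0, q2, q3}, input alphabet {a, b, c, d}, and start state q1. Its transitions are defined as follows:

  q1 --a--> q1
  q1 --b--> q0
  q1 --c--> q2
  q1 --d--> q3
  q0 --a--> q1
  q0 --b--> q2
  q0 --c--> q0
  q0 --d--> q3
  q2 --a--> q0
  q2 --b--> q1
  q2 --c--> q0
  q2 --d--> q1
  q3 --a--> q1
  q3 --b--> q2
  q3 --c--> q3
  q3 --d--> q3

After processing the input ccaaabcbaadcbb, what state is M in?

q1

Trace: q1 -c-> q2 -c-> q0 -a-> q1 -a-> q1 -a-> q1 -b-> q0 -c-> q0 -b-> q2 -a-> q0 -a-> q1 -d-> q3 -c-> q3 -b-> q2 -b-> q1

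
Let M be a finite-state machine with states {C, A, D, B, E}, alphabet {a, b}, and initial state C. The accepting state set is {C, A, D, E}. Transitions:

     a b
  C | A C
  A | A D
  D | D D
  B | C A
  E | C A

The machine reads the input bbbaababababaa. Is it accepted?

Yes

start at C
read 'b': C → C
read 'b': C → C
read 'b': C → C
read 'a': C → A
read 'a': A → A
read 'b': A → D
read 'a': D → D
read 'b': D → D
read 'a': D → D
read 'b': D → D
read 'a': D → D
read 'b': D → D
read 'a': D → D
read 'a': D → D
End state D is accepting.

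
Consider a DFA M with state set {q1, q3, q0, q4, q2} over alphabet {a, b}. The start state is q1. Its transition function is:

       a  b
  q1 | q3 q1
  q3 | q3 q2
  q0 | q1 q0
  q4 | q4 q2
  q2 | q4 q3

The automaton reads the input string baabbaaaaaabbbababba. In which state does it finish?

q3

start at q1
read 'b': q1 → q1
read 'a': q1 → q3
read 'a': q3 → q3
read 'b': q3 → q2
read 'b': q2 → q3
read 'a': q3 → q3
read 'a': q3 → q3
read 'a': q3 → q3
read 'a': q3 → q3
read 'a': q3 → q3
read 'a': q3 → q3
read 'b': q3 → q2
read 'b': q2 → q3
read 'b': q3 → q2
read 'a': q2 → q4
read 'b': q4 → q2
read 'a': q2 → q4
read 'b': q4 → q2
read 'b': q2 → q3
read 'a': q3 → q3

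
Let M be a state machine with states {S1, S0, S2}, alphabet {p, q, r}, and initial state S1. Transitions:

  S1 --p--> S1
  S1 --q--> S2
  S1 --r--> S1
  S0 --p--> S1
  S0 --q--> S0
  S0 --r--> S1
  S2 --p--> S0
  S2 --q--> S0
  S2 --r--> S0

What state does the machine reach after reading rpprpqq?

Trace: S1 -r-> S1 -p-> S1 -p-> S1 -r-> S1 -p-> S1 -q-> S2 -q-> S0

S0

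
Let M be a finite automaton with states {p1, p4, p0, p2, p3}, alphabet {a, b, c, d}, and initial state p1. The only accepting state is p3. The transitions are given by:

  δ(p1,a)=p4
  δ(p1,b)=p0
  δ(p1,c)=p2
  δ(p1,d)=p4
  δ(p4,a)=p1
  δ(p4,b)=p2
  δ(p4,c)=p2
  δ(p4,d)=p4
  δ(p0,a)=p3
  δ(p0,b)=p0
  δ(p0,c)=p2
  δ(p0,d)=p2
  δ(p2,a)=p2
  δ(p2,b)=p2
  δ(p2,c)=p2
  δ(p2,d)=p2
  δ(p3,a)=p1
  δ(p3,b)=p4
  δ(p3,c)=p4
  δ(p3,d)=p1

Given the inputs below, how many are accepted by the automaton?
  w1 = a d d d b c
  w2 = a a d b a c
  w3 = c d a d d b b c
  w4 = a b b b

w1: p1 → p4 → p4 → p4 → p4 → p2 → p2  → end p2, rejected
w2: p1 → p4 → p1 → p4 → p2 → p2 → p2  → end p2, rejected
w3: p1 → p2 → p2 → p2 → p2 → p2 → p2 → p2 → p2  → end p2, rejected
w4: p1 → p4 → p2 → p2 → p2  → end p2, rejected

0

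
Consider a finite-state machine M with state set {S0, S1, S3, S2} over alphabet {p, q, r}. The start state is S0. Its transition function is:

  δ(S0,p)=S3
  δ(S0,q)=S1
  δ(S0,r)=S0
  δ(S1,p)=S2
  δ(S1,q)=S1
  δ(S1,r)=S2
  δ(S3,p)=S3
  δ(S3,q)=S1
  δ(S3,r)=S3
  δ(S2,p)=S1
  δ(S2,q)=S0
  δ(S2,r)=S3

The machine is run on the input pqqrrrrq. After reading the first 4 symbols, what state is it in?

S2

S0 → S3 → S1 → S1 → S2
After 4 symbols: S2.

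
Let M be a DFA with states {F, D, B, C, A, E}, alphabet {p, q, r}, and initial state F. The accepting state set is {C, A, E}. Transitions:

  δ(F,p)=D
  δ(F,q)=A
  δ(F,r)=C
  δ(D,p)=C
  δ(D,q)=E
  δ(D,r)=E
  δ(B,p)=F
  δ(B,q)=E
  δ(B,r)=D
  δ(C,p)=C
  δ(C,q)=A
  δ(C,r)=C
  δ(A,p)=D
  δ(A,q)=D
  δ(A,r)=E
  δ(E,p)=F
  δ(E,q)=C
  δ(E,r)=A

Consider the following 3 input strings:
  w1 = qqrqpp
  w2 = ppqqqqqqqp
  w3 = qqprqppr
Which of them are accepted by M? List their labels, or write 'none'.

w1, w3

w1:
  start at F
  read 'q': F → A
  read 'q': A → D
  read 'r': D → E
  read 'q': E → C
  read 'p': C → C
  read 'p': C → C
  end C, accepted
w2:
  start at F
  read 'p': F → D
  read 'p': D → C
  read 'q': C → A
  read 'q': A → D
  read 'q': D → E
  read 'q': E → C
  read 'q': C → A
  read 'q': A → D
  read 'q': D → E
  read 'p': E → F
  end F, rejected
w3:
  start at F
  read 'q': F → A
  read 'q': A → D
  read 'p': D → C
  read 'r': C → C
  read 'q': C → A
  read 'p': A → D
  read 'p': D → C
  read 'r': C → C
  end C, accepted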